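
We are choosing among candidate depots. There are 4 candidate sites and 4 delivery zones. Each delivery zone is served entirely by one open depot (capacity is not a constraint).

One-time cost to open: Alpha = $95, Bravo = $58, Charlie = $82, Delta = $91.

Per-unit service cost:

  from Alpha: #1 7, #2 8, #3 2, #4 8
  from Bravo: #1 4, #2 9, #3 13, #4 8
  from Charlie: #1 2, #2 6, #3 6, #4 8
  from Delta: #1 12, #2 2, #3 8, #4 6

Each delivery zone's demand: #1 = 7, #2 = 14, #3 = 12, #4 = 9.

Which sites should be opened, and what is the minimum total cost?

For any fixed open set, each delivery zone goes to its cheapest open site; total = fixed + service.
{Charlie}: #1→Charlie 2·7=14, #2→Charlie 6·14=84, #3→Charlie 6·12=72, #4→Charlie 8·9=72. Service 242; fixed 82; total 324.
{Alpha, Delta}: service 155 + fixed 186 = 341
{Charlie, Delta}: service 168 + fixed 173 = 341
{Alpha, Bravo, Charlie, Delta}: service 120 + fixed 326 = 446
(All 15 nonempty subsets were checked; Charlie only is lowest.)

Open Charlie only; minimum total cost 324.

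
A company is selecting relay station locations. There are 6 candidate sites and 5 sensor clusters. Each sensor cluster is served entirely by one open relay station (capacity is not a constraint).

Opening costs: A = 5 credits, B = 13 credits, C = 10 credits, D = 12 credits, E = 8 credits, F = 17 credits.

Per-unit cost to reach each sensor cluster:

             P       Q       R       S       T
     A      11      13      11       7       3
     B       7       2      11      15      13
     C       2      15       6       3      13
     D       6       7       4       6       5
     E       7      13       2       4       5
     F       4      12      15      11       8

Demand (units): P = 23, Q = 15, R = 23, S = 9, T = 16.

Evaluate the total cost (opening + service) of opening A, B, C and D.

Each sensor cluster is assigned to its cheapest site among the open ones.
{A, B, C, D}: P→C 2·23=46, Q→B 2·15=30, R→D 4·23=92, S→C 3·9=27, T→A 3·16=48. Service 243; fixed 40; total 283.

Total cost: 283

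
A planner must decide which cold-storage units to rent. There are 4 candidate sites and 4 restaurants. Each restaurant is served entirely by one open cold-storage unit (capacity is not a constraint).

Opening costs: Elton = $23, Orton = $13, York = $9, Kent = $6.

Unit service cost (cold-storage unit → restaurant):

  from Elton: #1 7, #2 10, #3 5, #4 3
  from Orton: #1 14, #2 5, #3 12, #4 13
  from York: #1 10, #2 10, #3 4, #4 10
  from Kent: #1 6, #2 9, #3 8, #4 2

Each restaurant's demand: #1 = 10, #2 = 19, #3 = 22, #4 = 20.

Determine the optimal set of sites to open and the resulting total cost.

For any fixed open set, each restaurant goes to its cheapest open site; total = fixed + service.
{Orton, York, Kent}: #1→Kent 6·10=60, #2→Orton 5·19=95, #3→York 4·22=88, #4→Kent 2·20=40. Service 283; fixed 28; total 311.
{Elton, Orton, York, Kent}: #1→Kent 6·10=60, #2→Orton 5·19=95, #3→York 4·22=88, #4→Kent 2·20=40. Service 283; fixed 51; total 334.
{Elton, Orton, Kent}: service 305 + fixed 42 = 347
{Kent}: service 447 + fixed 6 = 453
No other subset beats 311.

Open Orton, York and Kent; minimum total cost 311.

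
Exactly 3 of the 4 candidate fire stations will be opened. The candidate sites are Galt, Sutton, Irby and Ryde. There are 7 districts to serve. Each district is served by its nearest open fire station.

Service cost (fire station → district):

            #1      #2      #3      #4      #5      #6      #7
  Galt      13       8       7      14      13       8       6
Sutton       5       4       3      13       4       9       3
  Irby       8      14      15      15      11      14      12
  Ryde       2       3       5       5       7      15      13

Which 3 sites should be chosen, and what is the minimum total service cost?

With exactly 3 open, each district uses its cheapest among the chosen.
{Galt, Sutton, Ryde}: #1→Ryde 2, #2→Ryde 3, #3→Sutton 3, #4→Ryde 5, #5→Sutton 4, #6→Galt 8, #7→Sutton 3. Service cost 28.
{Sutton, Irby, Ryde}: service cost 29
{Galt, Irby, Ryde}: service cost 36
Among all 4 size-3 choices, {Galt, Sutton, Ryde} is lowest.

Choose Galt, Sutton and Ryde; total service cost 28.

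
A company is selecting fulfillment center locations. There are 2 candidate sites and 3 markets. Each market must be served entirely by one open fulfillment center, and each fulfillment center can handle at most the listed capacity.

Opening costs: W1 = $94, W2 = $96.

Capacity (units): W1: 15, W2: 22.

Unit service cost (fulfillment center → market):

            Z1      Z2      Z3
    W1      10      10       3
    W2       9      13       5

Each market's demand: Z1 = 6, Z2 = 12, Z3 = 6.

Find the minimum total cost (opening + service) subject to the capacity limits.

Minimum total cost: 394

Open {W1, W2}: Z1→W2 9·6=54, Z2→W1 10·12=120, Z3→W2 5·6=30.
Loads: W1 carries 12/15, W2 carries 12/22. Service 204; fixed 190; total 394.
Next best feasible plan costs 418.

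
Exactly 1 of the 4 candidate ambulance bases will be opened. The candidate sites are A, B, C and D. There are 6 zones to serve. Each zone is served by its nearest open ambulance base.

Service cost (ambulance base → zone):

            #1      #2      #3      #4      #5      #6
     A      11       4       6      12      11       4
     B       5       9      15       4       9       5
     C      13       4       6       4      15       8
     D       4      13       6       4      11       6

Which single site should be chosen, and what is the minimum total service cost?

With exactly 1 open, each zone uses its cheapest among the chosen.
{D}: #1→D 4, #2→D 13, #3→D 6, #4→D 4, #5→D 11, #6→D 6. Service cost 44.
{B}: service cost 47
{A}: service cost 48
Among all 4 size-1 choices, {D} is lowest.

Choose D only; total service cost 44.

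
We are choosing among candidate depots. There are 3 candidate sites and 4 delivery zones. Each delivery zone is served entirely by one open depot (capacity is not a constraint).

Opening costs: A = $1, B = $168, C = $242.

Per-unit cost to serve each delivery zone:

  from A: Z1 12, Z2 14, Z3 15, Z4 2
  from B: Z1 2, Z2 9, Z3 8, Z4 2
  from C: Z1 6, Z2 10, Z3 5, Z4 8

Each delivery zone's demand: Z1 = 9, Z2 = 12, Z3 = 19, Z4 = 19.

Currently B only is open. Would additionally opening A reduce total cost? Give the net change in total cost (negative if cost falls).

No — net change +1 (cost rises by 1).

Current service cost with {B}: 316.
Adding A: each delivery zone re-picks its cheapest; new service cost 316, saving 0.
Extra fixed cost: 1. Net change = 1 − 0 = 1.
(Totals: 484 → 485.)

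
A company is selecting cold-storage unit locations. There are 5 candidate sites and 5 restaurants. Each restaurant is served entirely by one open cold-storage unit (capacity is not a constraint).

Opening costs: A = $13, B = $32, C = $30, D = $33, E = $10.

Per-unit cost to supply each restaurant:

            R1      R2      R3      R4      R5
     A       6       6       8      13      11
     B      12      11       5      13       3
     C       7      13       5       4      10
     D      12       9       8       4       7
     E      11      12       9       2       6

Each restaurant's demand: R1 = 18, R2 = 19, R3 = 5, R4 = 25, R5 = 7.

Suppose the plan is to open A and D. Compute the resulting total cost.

Total cost: 457

Each restaurant is assigned to its cheapest site among the open ones.
{A, D}: R1→A 6·18=108, R2→A 6·19=114, R3→A 8·5=40, R4→D 4·25=100, R5→D 7·7=49. Service 411; fixed 46; total 457.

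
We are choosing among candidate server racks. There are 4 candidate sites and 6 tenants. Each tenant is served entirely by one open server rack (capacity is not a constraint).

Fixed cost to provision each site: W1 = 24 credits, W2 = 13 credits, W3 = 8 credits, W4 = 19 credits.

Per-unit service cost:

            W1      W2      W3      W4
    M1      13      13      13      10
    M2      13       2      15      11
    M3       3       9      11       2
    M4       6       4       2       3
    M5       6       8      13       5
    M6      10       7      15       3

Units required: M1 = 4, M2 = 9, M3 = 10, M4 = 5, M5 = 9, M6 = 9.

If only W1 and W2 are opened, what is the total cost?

Total cost: 274

Each tenant is assigned to its cheapest site among the open ones.
{W1, W2}: M1→W1 13·4=52, M2→W2 2·9=18, M3→W1 3·10=30, M4→W2 4·5=20, M5→W1 6·9=54, M6→W2 7·9=63. Service 237; fixed 37; total 274.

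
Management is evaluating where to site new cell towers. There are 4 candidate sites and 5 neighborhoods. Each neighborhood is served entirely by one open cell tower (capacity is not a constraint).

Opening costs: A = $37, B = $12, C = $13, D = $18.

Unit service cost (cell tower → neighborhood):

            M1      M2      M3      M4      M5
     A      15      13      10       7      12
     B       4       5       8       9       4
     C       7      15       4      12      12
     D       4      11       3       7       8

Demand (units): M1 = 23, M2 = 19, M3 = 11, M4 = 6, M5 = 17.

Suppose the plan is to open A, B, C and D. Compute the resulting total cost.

Total cost: 410

Each neighborhood is assigned to its cheapest site among the open ones.
{A, B, C, D}: M1→B 4·23=92, M2→B 5·19=95, M3→D 3·11=33, M4→A 7·6=42, M5→B 4·17=68. Service 330; fixed 80; total 410.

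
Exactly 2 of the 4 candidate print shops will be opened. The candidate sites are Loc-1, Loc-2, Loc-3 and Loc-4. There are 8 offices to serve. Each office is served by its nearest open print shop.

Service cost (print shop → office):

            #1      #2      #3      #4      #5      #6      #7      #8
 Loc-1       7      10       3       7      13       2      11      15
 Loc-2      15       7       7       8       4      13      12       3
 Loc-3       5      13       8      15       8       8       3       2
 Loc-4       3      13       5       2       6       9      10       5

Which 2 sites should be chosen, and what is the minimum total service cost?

With exactly 2 open, each office uses its cheapest among the chosen.
{Loc-1, Loc-3}: #1→Loc-3 5, #2→Loc-1 10, #3→Loc-1 3, #4→Loc-1 7, #5→Loc-3 8, #6→Loc-1 2, #7→Loc-3 3, #8→Loc-3 2. Service cost 40.
{Loc-1, Loc-4}: service cost 41
{Loc-3, Loc-4}: service cost 42
Among all 6 size-2 choices, {Loc-1, Loc-3} is lowest.

Choose Loc-1 and Loc-3; total service cost 40.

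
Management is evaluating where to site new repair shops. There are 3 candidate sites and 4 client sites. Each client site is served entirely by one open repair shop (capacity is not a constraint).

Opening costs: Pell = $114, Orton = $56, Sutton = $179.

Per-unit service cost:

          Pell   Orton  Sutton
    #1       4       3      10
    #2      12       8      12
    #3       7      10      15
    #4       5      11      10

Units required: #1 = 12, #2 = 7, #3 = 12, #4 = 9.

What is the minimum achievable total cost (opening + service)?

For any fixed open set, each client site goes to its cheapest open site; total = fixed + service.
{Orton}: #1→Orton 3·12=36, #2→Orton 8·7=56, #3→Orton 10·12=120, #4→Orton 11·9=99. Service 311; fixed 56; total 367.
{Pell}: service 261 + fixed 114 = 375
{Pell, Orton}: service 221 + fixed 170 = 391
{Pell, Orton, Sutton}: #1→Orton 3·12=36, #2→Orton 8·7=56, #3→Pell 7·12=84, #4→Pell 5·9=45. Service 221; fixed 349; total 570.
No other subset beats 367.

Minimum total cost: 367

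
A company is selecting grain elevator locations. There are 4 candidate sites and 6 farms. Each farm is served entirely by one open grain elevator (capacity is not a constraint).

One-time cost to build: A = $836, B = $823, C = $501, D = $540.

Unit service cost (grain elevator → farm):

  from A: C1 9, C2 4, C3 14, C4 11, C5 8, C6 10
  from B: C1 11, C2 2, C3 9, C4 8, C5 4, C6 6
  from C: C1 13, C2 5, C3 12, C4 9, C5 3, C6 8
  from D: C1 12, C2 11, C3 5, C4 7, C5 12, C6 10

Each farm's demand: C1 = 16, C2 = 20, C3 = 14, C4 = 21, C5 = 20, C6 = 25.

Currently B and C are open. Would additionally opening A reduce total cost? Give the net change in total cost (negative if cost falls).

No — net change +804 (cost rises by 804).

Current service cost with {B, C}: 720.
Adding A: each farm re-picks its cheapest; new service cost 688, saving 32.
Extra fixed cost: 836. Net change = 836 − 32 = 804.
(Totals: 2044 → 2848.)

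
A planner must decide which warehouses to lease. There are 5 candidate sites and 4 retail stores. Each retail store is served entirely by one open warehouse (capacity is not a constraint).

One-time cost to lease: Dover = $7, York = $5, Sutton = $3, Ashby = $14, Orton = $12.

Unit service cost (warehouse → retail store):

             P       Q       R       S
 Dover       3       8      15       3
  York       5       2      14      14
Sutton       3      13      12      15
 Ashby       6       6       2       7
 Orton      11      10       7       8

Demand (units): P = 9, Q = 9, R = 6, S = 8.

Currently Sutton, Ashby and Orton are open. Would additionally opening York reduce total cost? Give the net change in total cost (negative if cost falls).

Current service cost with {Sutton, Ashby, Orton}: 149.
Adding York: each retail store re-picks its cheapest; new service cost 113, saving 36.
Extra fixed cost: 5. Net change = 5 − 36 = -31.
(Totals: 178 → 147.)

Yes — net change −31 (cost falls by 31).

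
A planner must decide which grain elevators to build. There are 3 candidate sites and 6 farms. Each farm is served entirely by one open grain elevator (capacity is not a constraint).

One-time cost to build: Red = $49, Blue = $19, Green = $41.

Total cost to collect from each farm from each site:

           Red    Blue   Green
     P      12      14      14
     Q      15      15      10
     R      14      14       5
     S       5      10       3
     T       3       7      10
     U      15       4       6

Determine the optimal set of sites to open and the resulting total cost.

For any fixed open set, each farm goes to its cheapest open site; total = fixed + service.
{Blue}: P→Blue 14, Q→Blue 15, R→Blue 14, S→Blue 10, T→Blue 7, U→Blue 4. Service 64; fixed 19; total 83.
{Green}: service 48 + fixed 41 = 89
{Blue, Green}: P→Blue 14, Q→Green 10, R→Green 5, S→Green 3, T→Blue 7, U→Blue 4. Service 43; fixed 60; total 103.
{Red, Blue, Green}: service 37 + fixed 109 = 146
No other subset beats 83.

Open Blue only; minimum total cost 83.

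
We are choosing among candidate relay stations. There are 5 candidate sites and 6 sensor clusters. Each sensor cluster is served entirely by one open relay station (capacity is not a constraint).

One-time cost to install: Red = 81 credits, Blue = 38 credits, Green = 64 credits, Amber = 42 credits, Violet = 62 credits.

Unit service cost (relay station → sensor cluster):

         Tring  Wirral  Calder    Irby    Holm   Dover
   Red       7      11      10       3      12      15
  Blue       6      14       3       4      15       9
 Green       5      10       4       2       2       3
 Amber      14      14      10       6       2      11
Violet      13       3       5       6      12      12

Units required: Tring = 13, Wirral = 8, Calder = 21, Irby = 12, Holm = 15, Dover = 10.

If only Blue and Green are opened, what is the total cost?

Each sensor cluster is assigned to its cheapest site among the open ones.
{Blue, Green}: Tring→Green 5·13=65, Wirral→Green 10·8=80, Calder→Blue 3·21=63, Irby→Green 2·12=24, Holm→Green 2·15=30, Dover→Green 3·10=30. Service 292; fixed 102; total 394.

Total cost: 394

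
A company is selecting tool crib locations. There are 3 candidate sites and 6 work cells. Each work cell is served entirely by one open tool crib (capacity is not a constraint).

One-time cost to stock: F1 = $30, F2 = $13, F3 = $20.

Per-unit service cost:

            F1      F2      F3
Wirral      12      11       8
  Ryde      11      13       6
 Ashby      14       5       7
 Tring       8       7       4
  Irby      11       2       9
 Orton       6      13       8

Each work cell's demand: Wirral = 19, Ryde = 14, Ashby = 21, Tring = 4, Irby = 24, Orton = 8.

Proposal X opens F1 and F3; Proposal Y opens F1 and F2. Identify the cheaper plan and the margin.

Proposal Y is cheaper by 78.

Proposal X: {F1, F3}: Wirral→F3 8·19=152, Ryde→F3 6·14=84, Ashby→F3 7·21=147, Tring→F3 4·4=16, Irby→F3 9·24=216, Orton→F1 6·8=48. Service 663; fixed 50; total 713.
Proposal Y: {F1, F2}: Wirral→F2 11·19=209, Ryde→F1 11·14=154, Ashby→F2 5·21=105, Tring→F2 7·4=28, Irby→F2 2·24=48, Orton→F1 6·8=48. Service 592; fixed 43; total 635.
Difference: |713 − 635| = 78.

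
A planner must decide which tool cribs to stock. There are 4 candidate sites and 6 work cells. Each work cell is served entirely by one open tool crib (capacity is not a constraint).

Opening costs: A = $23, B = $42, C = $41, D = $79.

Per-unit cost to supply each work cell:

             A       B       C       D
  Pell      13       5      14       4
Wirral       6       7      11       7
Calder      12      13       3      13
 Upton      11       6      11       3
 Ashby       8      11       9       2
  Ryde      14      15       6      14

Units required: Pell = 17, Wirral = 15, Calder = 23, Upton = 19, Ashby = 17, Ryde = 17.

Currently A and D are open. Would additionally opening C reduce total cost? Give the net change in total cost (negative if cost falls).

Current service cost with {A, D}: 763.
Adding C: each work cell re-picks its cheapest; new service cost 420, saving 343.
Extra fixed cost: 41. Net change = 41 − 343 = -302.
(Totals: 865 → 563.)

Yes — net change −302 (cost falls by 302).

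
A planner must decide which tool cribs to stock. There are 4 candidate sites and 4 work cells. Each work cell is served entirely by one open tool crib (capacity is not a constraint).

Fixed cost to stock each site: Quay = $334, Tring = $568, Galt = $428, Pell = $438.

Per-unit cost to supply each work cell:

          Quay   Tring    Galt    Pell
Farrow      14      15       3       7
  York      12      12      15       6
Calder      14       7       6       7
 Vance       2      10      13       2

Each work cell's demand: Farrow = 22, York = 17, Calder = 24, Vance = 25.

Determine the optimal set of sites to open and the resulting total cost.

Open Pell only; minimum total cost 912.

For any fixed open set, each work cell goes to its cheapest open site; total = fixed + service.
{Pell}: Farrow→Pell 7·22=154, York→Pell 6·17=102, Calder→Pell 7·24=168, Vance→Pell 2·25=50. Service 474; fixed 438; total 912.
{Galt}: service 790 + fixed 428 = 1218
{Quay, Galt}: service 464 + fixed 762 = 1226
{Quay, Tring, Galt, Pell}: service 362 + fixed 1768 = 2130
No other subset beats 912.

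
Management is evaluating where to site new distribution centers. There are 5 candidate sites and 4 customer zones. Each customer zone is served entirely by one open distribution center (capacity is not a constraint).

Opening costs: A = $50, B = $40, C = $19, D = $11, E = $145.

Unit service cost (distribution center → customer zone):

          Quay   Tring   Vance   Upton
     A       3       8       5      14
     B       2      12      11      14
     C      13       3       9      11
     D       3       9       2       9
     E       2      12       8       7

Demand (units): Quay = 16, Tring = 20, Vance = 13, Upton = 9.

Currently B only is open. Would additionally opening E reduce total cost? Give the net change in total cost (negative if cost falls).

Current service cost with {B}: 541.
Adding E: each customer zone re-picks its cheapest; new service cost 439, saving 102.
Extra fixed cost: 145. Net change = 145 − 102 = 43.
(Totals: 581 → 624.)

No — net change +43 (cost rises by 43).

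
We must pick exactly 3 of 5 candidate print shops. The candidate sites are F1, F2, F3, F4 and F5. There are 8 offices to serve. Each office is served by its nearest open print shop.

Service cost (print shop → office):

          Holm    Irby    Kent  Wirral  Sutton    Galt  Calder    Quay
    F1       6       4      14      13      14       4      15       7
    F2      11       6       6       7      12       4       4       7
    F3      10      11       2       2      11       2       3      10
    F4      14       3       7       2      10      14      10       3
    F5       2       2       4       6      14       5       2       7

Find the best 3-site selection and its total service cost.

With exactly 3 open, each office uses its cheapest among the chosen.
{F3, F4, F5}: Holm→F5 2, Irby→F5 2, Kent→F3 2, Wirral→F3 2, Sutton→F4 10, Galt→F3 2, Calder→F5 2, Quay→F4 3. Service cost 25.
{F1, F4, F5}: service cost 29
{F2, F4, F5}: service cost 29
Among all 10 size-3 choices, {F3, F4, F5} is lowest.

Choose F3, F4 and F5; total service cost 25.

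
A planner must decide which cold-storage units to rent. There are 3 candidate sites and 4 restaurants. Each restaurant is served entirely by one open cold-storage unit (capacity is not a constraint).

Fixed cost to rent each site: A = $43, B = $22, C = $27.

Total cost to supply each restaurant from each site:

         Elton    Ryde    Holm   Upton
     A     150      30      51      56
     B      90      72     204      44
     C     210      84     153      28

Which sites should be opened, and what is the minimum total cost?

For any fixed open set, each restaurant goes to its cheapest open site; total = fixed + service.
{A, B}: Elton→B 90, Ryde→A 30, Holm→A 51, Upton→B 44. Service 215; fixed 65; total 280.
{A, B, C}: Elton→B 90, Ryde→A 30, Holm→A 51, Upton→C 28. Service 199; fixed 92; total 291.
{A, C}: service 259 + fixed 70 = 329
{B}: Elton→B 90, Ryde→B 72, Holm→B 204, Upton→B 44. Service 410; fixed 22; total 432.
(All 7 nonempty subsets were checked; A and B is lowest.)

Open A and B; minimum total cost 280.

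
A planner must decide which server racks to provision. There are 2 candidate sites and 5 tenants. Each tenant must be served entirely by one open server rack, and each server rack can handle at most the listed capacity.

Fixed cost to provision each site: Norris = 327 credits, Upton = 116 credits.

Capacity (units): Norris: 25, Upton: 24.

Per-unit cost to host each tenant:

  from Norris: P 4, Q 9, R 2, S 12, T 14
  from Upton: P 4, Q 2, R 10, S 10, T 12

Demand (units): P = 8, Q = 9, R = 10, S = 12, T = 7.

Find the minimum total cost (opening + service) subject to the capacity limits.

Minimum total cost: 731

Open {Norris, Upton}: P→Norris 4·8=32, Q→Upton 2·9=18, R→Norris 2·10=20, S→Upton 10·12=120, T→Norris 14·7=98.
Loads: Norris carries 25/25, Upton carries 21/24. Service 288; fixed 443; total 731.
Next best feasible plan costs 741.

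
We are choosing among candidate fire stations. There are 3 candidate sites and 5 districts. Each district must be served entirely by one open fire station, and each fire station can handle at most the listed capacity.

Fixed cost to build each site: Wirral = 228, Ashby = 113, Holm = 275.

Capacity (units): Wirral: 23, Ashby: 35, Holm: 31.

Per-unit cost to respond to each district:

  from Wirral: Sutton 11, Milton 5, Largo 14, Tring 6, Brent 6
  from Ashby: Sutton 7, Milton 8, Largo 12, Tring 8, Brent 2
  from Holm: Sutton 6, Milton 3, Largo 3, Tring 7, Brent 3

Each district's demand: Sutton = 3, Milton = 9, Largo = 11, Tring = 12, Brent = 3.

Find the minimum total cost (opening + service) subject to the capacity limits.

Open {Ashby, Holm}: Sutton→Holm 6·3=18, Milton→Holm 3·9=27, Largo→Holm 3·11=33, Tring→Ashby 8·12=96, Brent→Ashby 2·3=6.
Loads: Ashby carries 15/35, Holm carries 23/31. Service 180; fixed 388; total 568.
Next best feasible plan costs 571.

Minimum total cost: 568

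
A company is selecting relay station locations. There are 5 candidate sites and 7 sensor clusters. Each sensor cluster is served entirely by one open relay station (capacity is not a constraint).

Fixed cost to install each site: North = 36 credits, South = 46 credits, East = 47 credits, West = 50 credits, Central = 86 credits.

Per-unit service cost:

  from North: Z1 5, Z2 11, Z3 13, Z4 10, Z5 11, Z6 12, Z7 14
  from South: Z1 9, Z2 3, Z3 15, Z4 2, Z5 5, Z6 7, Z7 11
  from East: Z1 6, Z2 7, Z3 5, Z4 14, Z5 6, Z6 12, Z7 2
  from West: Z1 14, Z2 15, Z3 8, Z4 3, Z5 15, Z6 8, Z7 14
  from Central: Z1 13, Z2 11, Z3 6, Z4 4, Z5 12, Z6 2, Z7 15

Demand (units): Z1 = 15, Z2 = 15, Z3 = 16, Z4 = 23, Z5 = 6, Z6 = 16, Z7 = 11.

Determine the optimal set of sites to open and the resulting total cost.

For any fixed open set, each sensor cluster goes to its cheapest open site; total = fixed + service.
{South, East}: Z1→East 6·15=90, Z2→South 3·15=45, Z3→East 5·16=80, Z4→South 2·23=46, Z5→South 5·6=30, Z6→South 7·16=112, Z7→East 2·11=22. Service 425; fixed 93; total 518.
{South, East, Central}: Z1→East 6·15=90, Z2→South 3·15=45, Z3→East 5·16=80, Z4→South 2·23=46, Z5→South 5·6=30, Z6→Central 2·16=32, Z7→East 2·11=22. Service 345; fixed 179; total 524.
{North, South, East}: Z1→North 5·15=75, Z2→South 3·15=45, Z3→East 5·16=80, Z4→South 2·23=46, Z5→South 5·6=30, Z6→South 7·16=112, Z7→East 2·11=22. Service 410; fixed 129; total 539.
{North, South, East, West, Central}: service 330 + fixed 265 = 595
No other subset beats 518.

Open South and East; minimum total cost 518.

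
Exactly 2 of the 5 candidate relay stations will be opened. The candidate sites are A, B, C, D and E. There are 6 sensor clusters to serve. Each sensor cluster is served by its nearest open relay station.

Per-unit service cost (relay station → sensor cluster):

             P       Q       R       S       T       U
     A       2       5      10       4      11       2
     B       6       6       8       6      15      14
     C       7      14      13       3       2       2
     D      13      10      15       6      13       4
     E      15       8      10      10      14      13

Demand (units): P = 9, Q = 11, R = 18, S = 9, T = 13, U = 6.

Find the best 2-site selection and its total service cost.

Choose A and C; total service cost 318.

With exactly 2 open, each sensor cluster uses its cheapest among the chosen.
{A, C}: P→A 2·9=18, Q→A 5·11=55, R→A 10·18=180, S→C 3·9=27, T→C 2·13=26, U→A 2·6=12. Service cost 318.
{B, C}: service cost 329
{C, E}: service cost 396
Among all 10 size-2 choices, {A, C} is lowest.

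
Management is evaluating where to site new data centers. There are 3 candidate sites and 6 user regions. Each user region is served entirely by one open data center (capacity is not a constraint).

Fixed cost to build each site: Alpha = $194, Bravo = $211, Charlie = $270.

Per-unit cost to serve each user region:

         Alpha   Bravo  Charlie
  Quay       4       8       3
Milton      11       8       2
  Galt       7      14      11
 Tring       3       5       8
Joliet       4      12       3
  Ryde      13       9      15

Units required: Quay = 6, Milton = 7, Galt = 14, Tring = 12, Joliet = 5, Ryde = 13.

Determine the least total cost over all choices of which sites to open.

For any fixed open set, each user region goes to its cheapest open site; total = fixed + service.
{Alpha}: Quay→Alpha 4·6=24, Milton→Alpha 11·7=77, Galt→Alpha 7·14=98, Tring→Alpha 3·12=36, Joliet→Alpha 4·5=20, Ryde→Alpha 13·13=169. Service 424; fixed 194; total 618.
{Bravo}: service 537 + fixed 211 = 748
{Alpha, Bravo}: service 351 + fixed 405 = 756
{Alpha, Bravo, Charlie}: service 298 + fixed 675 = 973
No other subset beats 618.

Minimum total cost: 618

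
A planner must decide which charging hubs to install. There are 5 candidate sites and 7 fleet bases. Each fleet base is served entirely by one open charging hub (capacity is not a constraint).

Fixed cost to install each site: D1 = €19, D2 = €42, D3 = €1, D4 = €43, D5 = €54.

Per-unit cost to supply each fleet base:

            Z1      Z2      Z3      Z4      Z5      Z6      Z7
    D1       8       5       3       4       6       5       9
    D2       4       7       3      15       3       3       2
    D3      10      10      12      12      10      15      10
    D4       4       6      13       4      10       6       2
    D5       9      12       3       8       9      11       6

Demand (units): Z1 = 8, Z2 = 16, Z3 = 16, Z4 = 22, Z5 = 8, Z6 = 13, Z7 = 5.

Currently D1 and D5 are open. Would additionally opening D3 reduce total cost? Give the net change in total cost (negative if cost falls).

No — net change +1 (cost rises by 1).

Current service cost with {D1, D5}: 423.
Adding D3: each fleet base re-picks its cheapest; new service cost 423, saving 0.
Extra fixed cost: 1. Net change = 1 − 0 = 1.
(Totals: 496 → 497.)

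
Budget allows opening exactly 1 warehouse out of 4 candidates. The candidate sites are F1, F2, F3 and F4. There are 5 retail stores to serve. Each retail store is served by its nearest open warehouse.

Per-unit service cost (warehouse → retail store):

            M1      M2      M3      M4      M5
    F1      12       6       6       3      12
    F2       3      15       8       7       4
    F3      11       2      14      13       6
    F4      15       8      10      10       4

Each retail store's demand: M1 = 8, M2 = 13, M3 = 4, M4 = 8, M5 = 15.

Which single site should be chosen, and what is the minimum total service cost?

With exactly 1 open, each retail store uses its cheapest among the chosen.
{F3}: M1→F3 11·8=88, M2→F3 2·13=26, M3→F3 14·4=56, M4→F3 13·8=104, M5→F3 6·15=90. Service cost 364.
{F2}: service cost 367
{F1}: service cost 402
Among all 4 size-1 choices, {F3} is lowest.

Choose F3 only; total service cost 364.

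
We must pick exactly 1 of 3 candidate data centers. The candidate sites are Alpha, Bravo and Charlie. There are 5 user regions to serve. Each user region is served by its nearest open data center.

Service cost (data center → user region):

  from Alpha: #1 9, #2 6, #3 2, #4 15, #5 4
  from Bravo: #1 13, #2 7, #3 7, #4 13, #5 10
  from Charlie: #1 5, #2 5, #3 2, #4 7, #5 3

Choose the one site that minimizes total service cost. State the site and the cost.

Choose Charlie only; total service cost 22.

With exactly 1 open, each user region uses its cheapest among the chosen.
{Charlie}: #1→Charlie 5, #2→Charlie 5, #3→Charlie 2, #4→Charlie 7, #5→Charlie 3. Service cost 22.
{Alpha}: service cost 36
{Bravo}: service cost 50
Among all 3 size-1 choices, {Charlie} is lowest.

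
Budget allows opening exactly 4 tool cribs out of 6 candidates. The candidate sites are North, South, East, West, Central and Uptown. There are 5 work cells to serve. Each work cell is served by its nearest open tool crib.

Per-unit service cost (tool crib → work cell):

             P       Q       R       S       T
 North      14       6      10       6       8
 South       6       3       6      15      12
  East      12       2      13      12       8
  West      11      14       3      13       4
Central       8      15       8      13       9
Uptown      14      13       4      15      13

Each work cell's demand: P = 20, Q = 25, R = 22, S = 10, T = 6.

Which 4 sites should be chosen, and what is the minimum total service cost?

Choose North, South, East and West; total service cost 320.

With exactly 4 open, each work cell uses its cheapest among the chosen.
{North, South, East, West}: P→South 6·20=120, Q→East 2·25=50, R→West 3·22=66, S→North 6·10=60, T→West 4·6=24. Service cost 320.
{North, South, West, Central}: service cost 345
{North, South, West, Uptown}: service cost 345
Among all 15 size-4 choices, {North, South, East, West} is lowest.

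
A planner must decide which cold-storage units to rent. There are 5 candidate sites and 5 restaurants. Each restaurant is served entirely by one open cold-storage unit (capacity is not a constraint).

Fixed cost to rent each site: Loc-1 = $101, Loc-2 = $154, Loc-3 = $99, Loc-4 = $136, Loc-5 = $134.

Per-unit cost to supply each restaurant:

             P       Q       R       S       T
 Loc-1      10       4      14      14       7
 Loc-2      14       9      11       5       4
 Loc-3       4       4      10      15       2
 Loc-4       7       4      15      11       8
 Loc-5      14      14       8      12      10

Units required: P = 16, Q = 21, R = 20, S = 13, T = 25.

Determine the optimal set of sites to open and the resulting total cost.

For any fixed open set, each restaurant goes to its cheapest open site; total = fixed + service.
{Loc-3}: P→Loc-3 4·16=64, Q→Loc-3 4·21=84, R→Loc-3 10·20=200, S→Loc-3 15·13=195, T→Loc-3 2·25=50. Service 593; fixed 99; total 692.
{Loc-2, Loc-3}: service 463 + fixed 253 = 716
{Loc-3, Loc-5}: service 514 + fixed 233 = 747
{Loc-1, Loc-2, Loc-3, Loc-4, Loc-5}: service 423 + fixed 624 = 1047
No other subset beats 692.

Open Loc-3 only; minimum total cost 692.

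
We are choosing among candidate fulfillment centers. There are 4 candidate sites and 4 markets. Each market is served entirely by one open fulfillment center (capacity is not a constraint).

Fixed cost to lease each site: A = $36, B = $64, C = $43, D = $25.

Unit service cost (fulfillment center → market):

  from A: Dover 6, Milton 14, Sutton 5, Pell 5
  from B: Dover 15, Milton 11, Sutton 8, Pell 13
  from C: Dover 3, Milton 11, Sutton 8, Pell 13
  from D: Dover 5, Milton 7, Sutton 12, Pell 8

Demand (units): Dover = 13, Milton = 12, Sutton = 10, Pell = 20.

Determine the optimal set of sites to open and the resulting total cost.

Open A and D; minimum total cost 360.

For any fixed open set, each market goes to its cheapest open site; total = fixed + service.
{A, D}: Dover→D 5·13=65, Milton→D 7·12=84, Sutton→A 5·10=50, Pell→A 5·20=100. Service 299; fixed 61; total 360.
{A, C, D}: service 273 + fixed 104 = 377
{A, C}: Dover→C 3·13=39, Milton→C 11·12=132, Sutton→A 5·10=50, Pell→A 5·20=100. Service 321; fixed 79; total 400.
{A, B, C, D}: service 273 + fixed 168 = 441
No other subset beats 360.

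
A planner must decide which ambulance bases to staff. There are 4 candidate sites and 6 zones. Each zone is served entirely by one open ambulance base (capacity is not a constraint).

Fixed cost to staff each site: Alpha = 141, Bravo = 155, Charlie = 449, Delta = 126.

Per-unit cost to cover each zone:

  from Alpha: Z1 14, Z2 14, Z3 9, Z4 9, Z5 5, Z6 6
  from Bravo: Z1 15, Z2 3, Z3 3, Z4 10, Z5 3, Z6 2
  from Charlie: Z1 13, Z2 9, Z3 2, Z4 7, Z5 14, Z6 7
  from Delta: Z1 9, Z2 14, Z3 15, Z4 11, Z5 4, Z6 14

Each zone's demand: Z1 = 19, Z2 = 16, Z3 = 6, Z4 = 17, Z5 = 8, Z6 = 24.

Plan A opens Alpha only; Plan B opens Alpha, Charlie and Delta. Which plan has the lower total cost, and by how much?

Plan A: {Alpha}: Z1→Alpha 14·19=266, Z2→Alpha 14·16=224, Z3→Alpha 9·6=54, Z4→Alpha 9·17=153, Z5→Alpha 5·8=40, Z6→Alpha 6·24=144. Service 881; fixed 141; total 1022.
Plan B: {Alpha, Charlie, Delta}: Z1→Delta 9·19=171, Z2→Charlie 9·16=144, Z3→Charlie 2·6=12, Z4→Charlie 7·17=119, Z5→Delta 4·8=32, Z6→Alpha 6·24=144. Service 622; fixed 716; total 1338.
Difference: |1022 − 1338| = 316.

Plan A is cheaper by 316.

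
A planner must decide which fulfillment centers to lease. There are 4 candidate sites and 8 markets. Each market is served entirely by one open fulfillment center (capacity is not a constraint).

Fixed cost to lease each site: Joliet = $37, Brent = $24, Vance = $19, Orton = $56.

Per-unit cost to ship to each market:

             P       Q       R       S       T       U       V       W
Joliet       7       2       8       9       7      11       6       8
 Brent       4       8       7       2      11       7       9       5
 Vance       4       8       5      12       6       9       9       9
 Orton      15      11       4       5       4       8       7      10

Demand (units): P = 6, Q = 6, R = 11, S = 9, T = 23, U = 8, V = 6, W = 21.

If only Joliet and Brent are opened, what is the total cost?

Each market is assigned to its cheapest site among the open ones.
{Joliet, Brent}: P→Brent 4·6=24, Q→Joliet 2·6=12, R→Brent 7·11=77, S→Brent 2·9=18, T→Joliet 7·23=161, U→Brent 7·8=56, V→Joliet 6·6=36, W→Brent 5·21=105. Service 489; fixed 61; total 550.

Total cost: 550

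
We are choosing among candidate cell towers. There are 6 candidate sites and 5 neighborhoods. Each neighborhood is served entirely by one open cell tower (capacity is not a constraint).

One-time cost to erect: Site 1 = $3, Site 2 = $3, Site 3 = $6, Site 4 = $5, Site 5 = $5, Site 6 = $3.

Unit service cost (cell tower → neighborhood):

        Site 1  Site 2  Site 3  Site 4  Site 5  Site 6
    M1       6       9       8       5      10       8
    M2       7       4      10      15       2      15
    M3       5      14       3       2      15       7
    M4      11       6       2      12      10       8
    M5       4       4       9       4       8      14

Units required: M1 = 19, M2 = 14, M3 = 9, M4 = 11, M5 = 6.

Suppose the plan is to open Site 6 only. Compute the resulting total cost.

Total cost: 600

Each neighborhood is assigned to its cheapest site among the open ones.
{Site 6}: M1→Site 6 8·19=152, M2→Site 6 15·14=210, M3→Site 6 7·9=63, M4→Site 6 8·11=88, M5→Site 6 14·6=84. Service 597; fixed 3; total 600.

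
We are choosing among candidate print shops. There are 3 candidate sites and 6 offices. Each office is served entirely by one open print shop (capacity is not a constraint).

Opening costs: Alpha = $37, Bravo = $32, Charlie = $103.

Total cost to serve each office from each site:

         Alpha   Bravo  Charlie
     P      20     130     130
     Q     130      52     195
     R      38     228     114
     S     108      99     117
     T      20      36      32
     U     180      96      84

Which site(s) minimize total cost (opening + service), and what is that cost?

Open Alpha and Bravo; minimum total cost 394.

For any fixed open set, each office goes to its cheapest open site; total = fixed + service.
{Alpha, Bravo}: P→Alpha 20, Q→Bravo 52, R→Alpha 38, S→Bravo 99, T→Alpha 20, U→Bravo 96. Service 325; fixed 69; total 394.
{Alpha, Bravo, Charlie}: service 313 + fixed 172 = 485
{Alpha}: service 496 + fixed 37 = 533
{Bravo}: P→Bravo 130, Q→Bravo 52, R→Bravo 228, S→Bravo 99, T→Bravo 36, U→Bravo 96. Service 641; fixed 32; total 673.
No other subset beats 394.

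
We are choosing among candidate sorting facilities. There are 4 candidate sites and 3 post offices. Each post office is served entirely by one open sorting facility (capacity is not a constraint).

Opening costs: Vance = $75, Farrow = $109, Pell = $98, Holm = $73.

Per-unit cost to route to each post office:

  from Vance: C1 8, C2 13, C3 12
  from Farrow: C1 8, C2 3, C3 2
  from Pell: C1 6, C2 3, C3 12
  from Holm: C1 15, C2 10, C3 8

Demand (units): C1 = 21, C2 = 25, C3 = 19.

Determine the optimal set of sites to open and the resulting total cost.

For any fixed open set, each post office goes to its cheapest open site; total = fixed + service.
{Farrow}: C1→Farrow 8·21=168, C2→Farrow 3·25=75, C3→Farrow 2·19=38. Service 281; fixed 109; total 390.
{Farrow, Pell}: C1→Pell 6·21=126, C2→Farrow 3·25=75, C3→Farrow 2·19=38. Service 239; fixed 207; total 446.
{Farrow, Holm}: service 281 + fixed 182 = 463
{Vance, Farrow, Pell, Holm}: service 239 + fixed 355 = 594
No other subset beats 390.

Open Farrow only; minimum total cost 390.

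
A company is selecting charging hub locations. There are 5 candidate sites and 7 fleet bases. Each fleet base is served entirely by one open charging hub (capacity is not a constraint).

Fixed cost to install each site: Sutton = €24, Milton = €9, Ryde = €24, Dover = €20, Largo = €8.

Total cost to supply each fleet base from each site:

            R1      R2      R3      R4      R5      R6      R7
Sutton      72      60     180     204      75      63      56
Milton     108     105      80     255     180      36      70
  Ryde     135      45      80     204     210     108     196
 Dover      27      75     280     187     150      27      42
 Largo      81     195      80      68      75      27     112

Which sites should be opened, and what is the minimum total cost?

For any fixed open set, each fleet base goes to its cheapest open site; total = fixed + service.
{Ryde, Dover, Largo}: R1→Dover 27, R2→Ryde 45, R3→Ryde 80, R4→Largo 68, R5→Largo 75, R6→Dover 27, R7→Dover 42. Service 364; fixed 52; total 416.
{Dover, Largo}: R1→Dover 27, R2→Dover 75, R3→Largo 80, R4→Largo 68, R5→Largo 75, R6→Dover 27, R7→Dover 42. Service 394; fixed 28; total 422.
{Milton, Ryde, Dover, Largo}: R1→Dover 27, R2→Ryde 45, R3→Milton 80, R4→Largo 68, R5→Largo 75, R6→Dover 27, R7→Dover 42. Service 364; fixed 61; total 425.
{Sutton, Milton, Ryde, Dover, Largo}: R1→Dover 27, R2→Ryde 45, R3→Milton 80, R4→Largo 68, R5→Sutton 75, R6→Dover 27, R7→Dover 42. Service 364; fixed 85; total 449.
No other subset beats 416.

Open Ryde, Dover and Largo; minimum total cost 416.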